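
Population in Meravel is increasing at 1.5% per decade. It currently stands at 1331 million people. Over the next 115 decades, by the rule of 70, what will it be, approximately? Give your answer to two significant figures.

Doubling time ≈ 70/1.5 = 46.67 decades.
115 decades is 115/46.67 ≈ 2.46 doublings, a factor of 2^2.46 ≈ 5.50.
1331 × 5.50 ≈ 7300 million people.

≈ 7300 million people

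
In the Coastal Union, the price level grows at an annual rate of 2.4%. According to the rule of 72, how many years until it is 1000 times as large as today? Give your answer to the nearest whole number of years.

approximately 299 years

At 2.4% it doubles every 72/2.4 ≈ 30.00 years.
1000× is log₂ 1000 ≈ 9.97 doublings, so ≈ 9.97 × 30.00 = 299 years.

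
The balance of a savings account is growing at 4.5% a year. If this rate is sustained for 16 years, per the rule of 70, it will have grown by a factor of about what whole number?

70/4.5 ≈ 15.56 years per doubling.
16 years fits 1 doubling: 2^1 = 2.

around 2 times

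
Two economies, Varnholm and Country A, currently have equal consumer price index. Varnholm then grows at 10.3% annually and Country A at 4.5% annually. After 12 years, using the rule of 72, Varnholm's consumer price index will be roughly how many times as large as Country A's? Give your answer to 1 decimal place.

around 2.0 times

Varnholm pulls ahead at 5.8 pp per year, so the ratio doubles every 72/5.8 ≈ 12.41 years.
In 12 years that's 0.97 doublings: 2^0.97 ≈ 2.0.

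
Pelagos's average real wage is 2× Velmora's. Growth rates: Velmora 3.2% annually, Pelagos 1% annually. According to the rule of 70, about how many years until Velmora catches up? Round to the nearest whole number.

What matters is the difference: 2.2 pp.
Rule of 70 on the gap: the ratio halves every 70/2.2 ≈ 31.82 years.
A 2× gap closes after 1 halving: 1 × 31.82 ≈ 32 years.

about 32 years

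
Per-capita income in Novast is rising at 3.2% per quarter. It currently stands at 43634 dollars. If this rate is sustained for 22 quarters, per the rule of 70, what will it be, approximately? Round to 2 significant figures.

around 88000 dollars

It doubles every 70/3.2 ≈ 21.88 quarters, so 22 quarters is 1.01 doublings.
2^1.01 ≈ 2.01; 43634 × 2.01 ≈ 88000 dollars.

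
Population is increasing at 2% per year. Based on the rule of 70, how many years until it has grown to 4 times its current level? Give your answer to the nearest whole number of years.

At 2% it doubles every 70/2 ≈ 35.00 years.
Getting to 4× needs 2 doublings: 2 × 35.00 ≈ 70 years.

roughly 70 years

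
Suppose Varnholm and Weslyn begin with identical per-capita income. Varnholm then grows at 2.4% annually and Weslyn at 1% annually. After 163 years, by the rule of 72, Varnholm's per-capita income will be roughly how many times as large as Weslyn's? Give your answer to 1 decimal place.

Varnholm pulls ahead at 1.4 pp per year, so the ratio doubles every 72/1.4 ≈ 51.43 years.
In 163 years that's 3.17 doublings: 2^3.17 ≈ 9.0.

about 9.0 times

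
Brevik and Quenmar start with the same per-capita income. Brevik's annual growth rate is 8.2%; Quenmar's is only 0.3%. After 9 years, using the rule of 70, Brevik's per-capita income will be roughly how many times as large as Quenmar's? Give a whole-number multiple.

Rate gap = 8.2% − 0.3% = 7.9 points.
The ratio doubles every 70/7.9 ≈ 8.86 years.
9/8.86 ≈ 1.02 doublings → ratio ≈ 2^1.02 ≈ 2.

about 2 times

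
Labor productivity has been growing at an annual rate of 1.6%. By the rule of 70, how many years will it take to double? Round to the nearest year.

≈ 44 years

Doubling time ≈ 70 / 1.6 = 43.75 years.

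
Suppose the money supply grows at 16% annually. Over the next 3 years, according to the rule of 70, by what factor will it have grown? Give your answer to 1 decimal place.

Doubles every ≈ 4.38 years (70/16).
3 years is 0.68 doublings; 2^0.68 ≈ 1.6×.

about 1.6 times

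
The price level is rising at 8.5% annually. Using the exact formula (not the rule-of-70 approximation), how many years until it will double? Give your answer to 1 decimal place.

t = ln(2) / ln(1 + 0.085) = 0.6931 / 0.081580 ≈ 8.50.

8.5 years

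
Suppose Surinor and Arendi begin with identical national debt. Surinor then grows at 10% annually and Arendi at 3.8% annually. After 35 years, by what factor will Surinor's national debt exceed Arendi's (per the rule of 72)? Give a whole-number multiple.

8 times

Rate gap = 10% − 3.8% = 6.2 points.
The ratio doubles every 72/6.2 ≈ 11.61 years.
35/11.61 ≈ 3.01 doublings → ratio ≈ 2^3.01 ≈ 8.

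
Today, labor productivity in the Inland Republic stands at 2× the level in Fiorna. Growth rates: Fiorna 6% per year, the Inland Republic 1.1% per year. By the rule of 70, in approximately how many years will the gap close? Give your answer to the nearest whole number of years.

about 14 years

What matters is the difference: 4.9 pp.
Rule of 70 on the gap: the ratio halves every 70/4.9 ≈ 14.29 years.
A 2× gap closes after 1 halving: 1 × 14.29 ≈ 14 years.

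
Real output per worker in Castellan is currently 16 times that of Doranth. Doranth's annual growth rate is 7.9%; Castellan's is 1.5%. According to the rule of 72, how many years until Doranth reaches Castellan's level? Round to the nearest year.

about 45 years

Doranth gains on Castellan at 7.9% − 1.5% = 6.4 points a year.
At that relative rate the gap halves every 72/6.4 ≈ 11.25 years.
A 16 times gap closes after 4 halvings: 4 × 11.25 ≈ 45 years.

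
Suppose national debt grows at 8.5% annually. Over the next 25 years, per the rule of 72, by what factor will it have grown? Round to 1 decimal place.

Doubles every ≈ 8.47 years (72/8.5).
25 years is 2.95 doublings; 2^2.95 ≈ 7.7×.

7.7 times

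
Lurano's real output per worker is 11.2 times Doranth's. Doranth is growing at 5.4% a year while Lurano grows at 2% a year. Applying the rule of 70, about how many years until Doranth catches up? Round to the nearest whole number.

Doranth gains on Lurano at 5.4% − 2% = 3.4 points a year.
At that relative rate the gap halves every 70/3.4 ≈ 20.59 years.
An 11.2 times gap takes log₂(11.2) ≈ 3.49 halvings to close: 3.49 × 20.59 ≈ 72 years.

around 72 years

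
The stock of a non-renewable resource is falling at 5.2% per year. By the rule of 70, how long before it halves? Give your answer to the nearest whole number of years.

The rule works in reverse for decay: 70/5.2 ≈ 13.46 years to halve.

around 13 years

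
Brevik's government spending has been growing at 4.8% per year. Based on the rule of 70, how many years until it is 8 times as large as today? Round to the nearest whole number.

about 44 years

At 4.8% it doubles every 70/4.8 ≈ 14.58 years.
8 = 2^3, so 3 doublings → 44 years.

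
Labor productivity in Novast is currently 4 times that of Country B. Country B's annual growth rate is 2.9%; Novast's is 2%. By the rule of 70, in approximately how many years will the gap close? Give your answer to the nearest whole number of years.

Country B gains on Novast at 2.9% − 2% = 0.9 points a year.
At that relative rate the gap halves every 70/0.9 ≈ 77.78 years.
A 4 times gap closes after 2 halvings: 2 × 77.78 ≈ 156 years.

156 years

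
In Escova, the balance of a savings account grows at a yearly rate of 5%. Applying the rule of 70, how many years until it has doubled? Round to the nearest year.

Doubling time ≈ 70 / 5 = 14.00 years.

14 years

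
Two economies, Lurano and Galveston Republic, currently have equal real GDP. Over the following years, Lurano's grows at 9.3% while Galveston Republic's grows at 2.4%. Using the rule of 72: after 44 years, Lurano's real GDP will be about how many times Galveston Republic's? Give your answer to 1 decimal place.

18.6 times

Rate gap = 9.3% − 2.4% = 6.9 points.
The ratio doubles every 72/6.9 ≈ 10.43 years.
44/10.43 ≈ 4.22 doublings → ratio ≈ 2^4.22 ≈ 18.6.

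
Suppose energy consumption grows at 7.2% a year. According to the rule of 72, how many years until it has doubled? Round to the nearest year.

roughly 10 years

Doubling time ≈ 72 / 7.2 = 10.00 years.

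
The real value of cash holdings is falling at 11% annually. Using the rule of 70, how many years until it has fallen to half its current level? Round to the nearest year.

6 years

Halving time ≈ 70 / 11 = 6.36 → 6 years.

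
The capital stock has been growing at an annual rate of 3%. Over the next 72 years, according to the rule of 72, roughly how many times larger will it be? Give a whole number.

roughly 8 times

Doubling time ≈ 72/3 = 24.00 years.
72/24.00 ≈ 3 doublings, so about 2^3 = 8×.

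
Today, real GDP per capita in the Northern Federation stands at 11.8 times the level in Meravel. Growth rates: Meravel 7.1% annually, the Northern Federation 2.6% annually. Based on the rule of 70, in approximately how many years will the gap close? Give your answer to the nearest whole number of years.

What matters is the difference: 4.5 pp.
Rule of 70 on the gap: the ratio halves every 70/4.5 ≈ 15.56 years.
An 11.8 times gap takes log₂(11.8) ≈ 3.56 halvings to close: 3.56 × 15.56 ≈ 55 years.

55 years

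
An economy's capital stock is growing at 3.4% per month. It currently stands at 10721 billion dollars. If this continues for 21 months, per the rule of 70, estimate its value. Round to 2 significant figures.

It doubles every 70/3.4 ≈ 20.59 months, so 21 months is 1.02 doublings.
2^1.02 ≈ 2.03; 10721 × 2.03 ≈ 22000 billion dollars.

approximately 22000 billion dollars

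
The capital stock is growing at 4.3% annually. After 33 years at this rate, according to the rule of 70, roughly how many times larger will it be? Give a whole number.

70/4.3 ≈ 16.28 years per doubling.
33 years fits 2 doublings: 2^2 = 4.

approximately 4 times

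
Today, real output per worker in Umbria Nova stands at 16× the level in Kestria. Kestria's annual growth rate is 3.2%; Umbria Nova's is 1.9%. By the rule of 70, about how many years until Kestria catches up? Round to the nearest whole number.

What matters is the difference: 1.3 pp.
Rule of 70 on the gap: the ratio halves every 70/1.3 ≈ 53.85 years.
A 16× gap closes after 4 halvings: 4 × 53.85 ≈ 215 years.

215 years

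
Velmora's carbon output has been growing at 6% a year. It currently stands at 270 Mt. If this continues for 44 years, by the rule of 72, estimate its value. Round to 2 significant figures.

Doubling time ≈ 72/6 = 12.00 years.
44 years is 44/12.00 ≈ 3.67 doublings, a factor of 2^3.67 ≈ 12.73.
270 × 12.73 ≈ 3400 Mt.

around 3400 Mt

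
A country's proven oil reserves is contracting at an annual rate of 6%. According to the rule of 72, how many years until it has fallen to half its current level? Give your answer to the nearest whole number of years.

approximately 12 years

Falling at 6%, it halves about every 72/6 = 12.00 years.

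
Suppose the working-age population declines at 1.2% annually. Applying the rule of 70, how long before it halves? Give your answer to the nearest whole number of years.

Falling at 1.2%, it halves about every 70/1.2 = 58.33 years.

≈ 58 years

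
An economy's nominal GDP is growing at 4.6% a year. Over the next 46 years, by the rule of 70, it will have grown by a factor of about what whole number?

At 4.6% one doubling takes ≈ 15.22 years; 46 years is 3 of them, so ×8.

≈ 8 times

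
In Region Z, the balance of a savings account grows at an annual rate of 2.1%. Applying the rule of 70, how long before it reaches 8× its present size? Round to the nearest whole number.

≈ 100 years

One doubling takes 70/2.1 = 33.33 years.
Getting to 8× needs 3 doublings: 3 × 33.33 ≈ 100 years.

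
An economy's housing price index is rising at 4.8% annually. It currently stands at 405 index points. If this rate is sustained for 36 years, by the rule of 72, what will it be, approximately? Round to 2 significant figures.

Doubling time ≈ 72/4.8 = 15.00 years.
36 years is 36/15.00 ≈ 2.40 doublings, a factor of 2^2.40 ≈ 5.28.
405 × 5.28 ≈ 2100 index points.

≈ 2100 index points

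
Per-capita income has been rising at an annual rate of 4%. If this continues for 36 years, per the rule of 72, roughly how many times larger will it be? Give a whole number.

approximately 4 times

At 4% one doubling takes ≈ 18.00 years; 36 years is 2 of them, so ×4.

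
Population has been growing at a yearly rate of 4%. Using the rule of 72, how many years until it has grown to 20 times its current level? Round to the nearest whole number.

At 4% it doubles every 72/4 ≈ 18.00 years.
20× is log₂ 20 ≈ 4.32 doublings, so ≈ 4.32 × 18.00 = 78 years.

≈ 78 years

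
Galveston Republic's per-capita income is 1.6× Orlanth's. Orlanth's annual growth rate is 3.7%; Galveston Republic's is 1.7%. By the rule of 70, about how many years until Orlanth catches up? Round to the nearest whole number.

24 years

What matters is the difference: 2 pp.
Rule of 70 on the gap: the ratio halves every 70/2 ≈ 35.00 years.
A 1.6× gap takes log₂(1.6) ≈ 0.68 halvings to close: 0.68 × 35.00 ≈ 24 years.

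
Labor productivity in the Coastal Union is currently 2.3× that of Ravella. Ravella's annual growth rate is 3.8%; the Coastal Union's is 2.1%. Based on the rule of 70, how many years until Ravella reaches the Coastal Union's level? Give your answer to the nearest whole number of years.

roughly 49 years

The growth-rate gap is 3.8% − 2.1% = 1.7 percentage points.
So the ratio between them halves every 70/1.7 ≈ 41.18 years.
A 2.3× gap takes log₂(2.3) ≈ 1.20 halvings to close: 1.20 × 41.18 ≈ 49 years.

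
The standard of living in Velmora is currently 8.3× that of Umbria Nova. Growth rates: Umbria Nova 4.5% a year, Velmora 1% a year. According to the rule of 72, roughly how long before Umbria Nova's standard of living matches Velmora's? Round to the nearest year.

The growth-rate gap is 4.5% − 1% = 3.5 percentage points.
So the ratio between them halves every 72/3.5 ≈ 20.57 years.
An 8.3× gap takes log₂(8.3) ≈ 3.05 halvings to close: 3.05 × 20.57 ≈ 63 years.

63 years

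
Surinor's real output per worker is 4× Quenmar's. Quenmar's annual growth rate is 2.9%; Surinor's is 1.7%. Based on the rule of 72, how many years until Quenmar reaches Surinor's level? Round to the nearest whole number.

approximately 120 years

The growth-rate gap is 2.9% − 1.7% = 1.2 percentage points.
So the ratio between them halves every 72/1.2 ≈ 60.00 years.
A 4× gap closes after 2 halvings: 2 × 60.00 ≈ 120 years.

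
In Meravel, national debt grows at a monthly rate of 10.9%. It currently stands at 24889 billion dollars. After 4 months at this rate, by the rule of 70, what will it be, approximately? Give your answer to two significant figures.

≈ 38000 billion dollars

Doubling time ≈ 70/10.9 = 6.42 months.
4 months is 4/6.42 ≈ 0.62 doublings, a factor of 2^0.62 ≈ 1.54.
24889 × 1.54 ≈ 38000 billion dollars.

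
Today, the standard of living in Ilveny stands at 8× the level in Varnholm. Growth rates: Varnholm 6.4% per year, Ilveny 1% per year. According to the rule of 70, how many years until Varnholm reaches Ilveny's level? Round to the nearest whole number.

≈ 39 years

The growth-rate gap is 6.4% − 1% = 5.4 percentage points.
So the ratio between them halves every 70/5.4 ≈ 12.96 years.
An 8× gap closes after 3 halvings: 3 × 12.96 ≈ 39 years.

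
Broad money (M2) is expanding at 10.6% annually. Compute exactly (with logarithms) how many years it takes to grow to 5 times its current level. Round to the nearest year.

16 years

t = ln(5) / ln(1 + 0.106) = 1.6094 / 0.100750 ≈ 15.97.
≈ 16 years.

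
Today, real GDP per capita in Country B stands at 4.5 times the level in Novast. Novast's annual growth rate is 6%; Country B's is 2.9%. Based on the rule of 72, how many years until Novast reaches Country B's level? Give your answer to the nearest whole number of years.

50 years

The growth-rate gap is 6% − 2.9% = 3.1 percentage points.
So the ratio between them halves every 72/3.1 ≈ 23.23 years.
A 4.5 times gap takes log₂(4.5) ≈ 2.17 halvings to close: 2.17 × 23.23 ≈ 50 years.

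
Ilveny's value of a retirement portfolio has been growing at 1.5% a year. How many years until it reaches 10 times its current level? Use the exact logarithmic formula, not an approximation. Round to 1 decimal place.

t = ln(10) / ln(1 + 0.015) = 2.3026 / 0.014889 ≈ 154.65.

154.7 years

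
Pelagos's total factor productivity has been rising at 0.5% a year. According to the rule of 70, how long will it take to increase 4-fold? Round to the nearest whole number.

roughly 280 years

At 0.5% it doubles every 70/0.5 ≈ 140.00 years.
4 = 2^2, so 2 doublings → 280 years.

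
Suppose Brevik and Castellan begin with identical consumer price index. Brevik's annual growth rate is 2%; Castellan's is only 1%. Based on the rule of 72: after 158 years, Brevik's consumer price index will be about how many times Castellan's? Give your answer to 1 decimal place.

Only the 1-point difference matters.
72/1 ≈ 72.00 years per doubling of the ratio; 158 years gives 2.19 doublings, so ≈ 4.6×.

about 4.6 times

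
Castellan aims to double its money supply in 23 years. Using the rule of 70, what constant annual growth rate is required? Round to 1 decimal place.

about 3.0%

70 / 23 ≈ 3.04, so about 3.0% a year.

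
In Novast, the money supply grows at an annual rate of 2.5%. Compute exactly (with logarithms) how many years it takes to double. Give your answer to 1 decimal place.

t = ln(2) / ln(1 + 0.025) = 0.6931 / 0.024693 ≈ 28.07.

28.1 years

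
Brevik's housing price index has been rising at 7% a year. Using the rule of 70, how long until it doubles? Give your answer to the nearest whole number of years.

roughly 10 years

70/7 ≈ 10.00, so it doubles roughly every 10 years.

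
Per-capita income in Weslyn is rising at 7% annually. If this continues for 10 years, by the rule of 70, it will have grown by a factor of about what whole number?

Doubling time ≈ 70/7 = 10.00 years.
10/10.00 ≈ 1 doubling, so about 2^1 = 2×.

roughly 2 times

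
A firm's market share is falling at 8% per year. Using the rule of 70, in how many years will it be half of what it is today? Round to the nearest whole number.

about 9 years

The rule works in reverse for decay: 70/8 ≈ 8.75 years to halve.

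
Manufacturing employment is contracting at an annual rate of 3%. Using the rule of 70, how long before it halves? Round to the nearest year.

roughly 23 years

Halving time ≈ 70 / 3 = 23.33 → 23 years.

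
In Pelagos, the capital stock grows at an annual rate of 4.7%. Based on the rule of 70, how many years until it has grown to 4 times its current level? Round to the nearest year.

Doubling time ≈ 70/4.7 = 14.89 years.
4× is 2 doublings, so 2 × 14.89 ≈ 30 years.

30 years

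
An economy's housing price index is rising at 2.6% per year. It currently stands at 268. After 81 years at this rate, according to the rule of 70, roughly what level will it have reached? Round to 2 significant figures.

≈ 2200

It doubles every 70/2.6 ≈ 26.92 years, so 81 years is 3.01 doublings.
2^3.01 ≈ 8.06; 268 × 8.06 ≈ 2200.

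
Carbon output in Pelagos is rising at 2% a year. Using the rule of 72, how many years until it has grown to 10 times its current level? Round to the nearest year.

Doubling time ≈ 72/2 = 36.00 years.
Reaching 10× takes log₂(10) ≈ 3.32 doublings.
3.32 × 36.00 ≈ 120 years.

≈ 120 years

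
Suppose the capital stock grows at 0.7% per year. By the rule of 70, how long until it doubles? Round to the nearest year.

roughly 100 years

At 0.7%, doubling takes about 70/0.7 = 100.00 years.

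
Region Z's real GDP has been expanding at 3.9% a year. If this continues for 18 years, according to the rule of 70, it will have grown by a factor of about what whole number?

around 2 times

At 3.9% one doubling takes ≈ 17.95 years; 18 years is 1 of them, so ×2.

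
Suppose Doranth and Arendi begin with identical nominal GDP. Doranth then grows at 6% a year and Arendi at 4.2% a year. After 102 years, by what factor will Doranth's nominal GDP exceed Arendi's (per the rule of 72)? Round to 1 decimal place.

Rate gap = 6% − 4.2% = 1.8 points.
The ratio doubles every 72/1.8 ≈ 40.00 years.
102/40.00 ≈ 2.55 doublings → ratio ≈ 2^2.55 ≈ 5.9.

≈ 5.9 times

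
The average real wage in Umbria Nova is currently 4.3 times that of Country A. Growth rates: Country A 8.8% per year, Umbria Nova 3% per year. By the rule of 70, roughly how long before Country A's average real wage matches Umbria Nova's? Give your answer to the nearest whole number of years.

around 25 years

The growth-rate gap is 8.8% − 3% = 5.8 percentage points.
So the ratio between them halves every 70/5.8 ≈ 12.07 years.
A 4.3 times gap takes log₂(4.3) ≈ 2.10 halvings to close: 2.10 × 12.07 ≈ 25 years.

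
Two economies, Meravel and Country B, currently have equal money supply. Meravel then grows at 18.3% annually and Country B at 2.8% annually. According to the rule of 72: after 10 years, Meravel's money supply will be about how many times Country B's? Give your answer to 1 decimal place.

Meravel pulls ahead at 15.5 pp per year, so the ratio doubles every 72/15.5 ≈ 4.65 years.
In 10 years that's 2.15 doublings: 2^2.15 ≈ 4.4.

≈ 4.4 times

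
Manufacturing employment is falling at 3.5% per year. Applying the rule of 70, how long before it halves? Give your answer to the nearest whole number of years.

Falling at 3.5%, it halves about every 70/3.5 = 20.00 years.

≈ 20 years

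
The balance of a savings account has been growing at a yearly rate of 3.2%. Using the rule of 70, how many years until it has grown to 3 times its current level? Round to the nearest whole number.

around 35 years

Doubling time ≈ 70/3.2 = 21.88 years.
3× is log₂ 3 ≈ 1.58 doublings, so ≈ 1.58 × 21.88 = 35 years.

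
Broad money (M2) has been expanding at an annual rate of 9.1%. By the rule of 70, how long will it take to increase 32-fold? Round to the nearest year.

Doubling time ≈ 70/9.1 = 7.69 years.
Getting to 32× needs 5 doublings: 5 × 7.69 ≈ 38 years.

38 years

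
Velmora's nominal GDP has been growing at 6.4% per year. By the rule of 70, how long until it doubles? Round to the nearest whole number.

approximately 11 years

At 6.4%, doubling takes about 70/6.4 = 10.94 years.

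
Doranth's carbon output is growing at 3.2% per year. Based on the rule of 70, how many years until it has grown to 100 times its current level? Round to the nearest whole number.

One doubling takes 70/3.2 = 21.88 years.
Reaching 100× takes log₂(100) ≈ 6.64 doublings.
6.64 × 21.88 ≈ 145 years.

145 years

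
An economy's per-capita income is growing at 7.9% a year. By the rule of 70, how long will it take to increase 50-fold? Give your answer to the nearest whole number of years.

around 50 years

One doubling takes 70/7.9 = 8.86 years.
50× is log₂ 50 ≈ 5.64 doublings, so ≈ 5.64 × 8.86 = 50 years.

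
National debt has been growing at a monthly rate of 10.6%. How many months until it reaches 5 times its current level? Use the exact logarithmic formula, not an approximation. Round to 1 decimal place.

t = ln(5) / ln(1 + 0.106) = 1.6094 / 0.100750 ≈ 15.97.

16.0 months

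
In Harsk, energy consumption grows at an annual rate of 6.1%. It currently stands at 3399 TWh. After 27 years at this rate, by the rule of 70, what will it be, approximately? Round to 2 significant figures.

approximately 17000 TWh

It doubles every 70/6.1 ≈ 11.48 years, so 27 years is 2.35 doublings.
2^2.35 ≈ 5.10; 3399 × 5.10 ≈ 17000 TWh.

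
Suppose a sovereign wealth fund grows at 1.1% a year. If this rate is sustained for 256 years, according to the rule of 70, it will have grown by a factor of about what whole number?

At 1.1% one doubling takes ≈ 63.64 years; 256 years is 4 of them, so ×16.

16 times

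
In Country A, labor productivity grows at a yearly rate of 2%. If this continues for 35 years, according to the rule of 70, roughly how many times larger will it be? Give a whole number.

≈ 2 times

At 2% one doubling takes ≈ 35.00 years; 35 years is 1 of them, so ×2.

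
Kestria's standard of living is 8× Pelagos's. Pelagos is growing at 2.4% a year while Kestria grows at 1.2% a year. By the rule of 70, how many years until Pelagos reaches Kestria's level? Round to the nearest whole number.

≈ 175 years

The growth-rate gap is 2.4% − 1.2% = 1.2 percentage points.
So the ratio between them halves every 70/1.2 ≈ 58.33 years.
An 8× gap closes after 3 halvings: 3 × 58.33 ≈ 175 years.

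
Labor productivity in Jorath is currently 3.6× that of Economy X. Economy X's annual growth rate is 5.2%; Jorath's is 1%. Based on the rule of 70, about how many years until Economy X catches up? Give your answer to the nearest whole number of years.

31 years

Economy X gains on Jorath at 5.2% − 1% = 4.2 points a year.
At that relative rate the gap halves every 70/4.2 ≈ 16.67 years.
A 3.6× gap takes log₂(3.6) ≈ 1.85 halvings to close: 1.85 × 16.67 ≈ 31 years.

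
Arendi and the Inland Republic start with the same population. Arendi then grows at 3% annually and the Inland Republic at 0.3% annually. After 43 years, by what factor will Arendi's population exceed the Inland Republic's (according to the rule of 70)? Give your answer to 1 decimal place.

Only the 2.7-point difference matters.
70/2.7 ≈ 25.93 years per doubling of the ratio; 43 years gives 1.66 doublings, so ≈ 3.2×.

3.2 times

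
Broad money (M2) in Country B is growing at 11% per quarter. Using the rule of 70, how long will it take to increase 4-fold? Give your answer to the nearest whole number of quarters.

roughly 13 quarters

At 11% it doubles every 70/11 ≈ 6.36 quarters.
4 = 2^2, so 2 doublings → 13 quarters.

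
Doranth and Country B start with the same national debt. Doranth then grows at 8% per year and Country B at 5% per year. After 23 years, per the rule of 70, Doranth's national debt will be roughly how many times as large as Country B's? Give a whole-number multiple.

Doranth pulls ahead at 3 pp per year, so the ratio doubles every 70/3 ≈ 23.33 years.
In 23 years that's 0.99 doublings: 2^0.99 ≈ 2.

around 2 times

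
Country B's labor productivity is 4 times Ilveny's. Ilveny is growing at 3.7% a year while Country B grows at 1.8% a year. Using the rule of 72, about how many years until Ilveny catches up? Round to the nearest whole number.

What matters is the difference: 1.9 pp.
Rule of 72 on the gap: the ratio halves every 72/1.9 ≈ 37.89 years.
A 4 times gap closes after 2 halvings: 2 × 37.89 ≈ 76 years.

approximately 76 years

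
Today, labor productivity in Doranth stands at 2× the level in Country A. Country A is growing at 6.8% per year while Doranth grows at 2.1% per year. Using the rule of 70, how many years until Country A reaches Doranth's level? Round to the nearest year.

What matters is the difference: 4.7 pp.
Rule of 70 on the gap: the ratio halves every 70/4.7 ≈ 14.89 years.
A 2× gap closes after 1 halving: 1 × 14.89 ≈ 15 years.

approximately 15 years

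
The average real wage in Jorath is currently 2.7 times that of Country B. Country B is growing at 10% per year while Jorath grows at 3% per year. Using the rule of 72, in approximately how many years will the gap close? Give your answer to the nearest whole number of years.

Country B gains on Jorath at 10% − 3% = 7 points a year.
At that relative rate the gap halves every 72/7 ≈ 10.29 years.
A 2.7 times gap takes log₂(2.7) ≈ 1.43 halvings to close: 1.43 × 10.29 ≈ 15 years.

15 years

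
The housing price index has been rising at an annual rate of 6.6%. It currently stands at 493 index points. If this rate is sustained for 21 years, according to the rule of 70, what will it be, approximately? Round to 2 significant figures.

Doubling time ≈ 70/6.6 = 10.61 years.
21 years is 21/10.61 ≈ 1.98 doublings, a factor of 2^1.98 ≈ 3.94.
493 × 3.94 ≈ 1900 index points.

approximately 1900 index points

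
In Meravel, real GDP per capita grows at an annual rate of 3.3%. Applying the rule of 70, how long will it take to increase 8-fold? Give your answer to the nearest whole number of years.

Doubling time ≈ 70/3.3 = 21.21 years.
Getting to 8× needs 3 doublings: 3 × 21.21 ≈ 64 years.

64 years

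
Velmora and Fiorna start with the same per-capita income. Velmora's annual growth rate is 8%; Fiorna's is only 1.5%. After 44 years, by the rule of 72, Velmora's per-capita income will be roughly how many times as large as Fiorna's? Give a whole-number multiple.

Velmora pulls ahead at 6.5 pp per year, so the ratio doubles every 72/6.5 ≈ 11.08 years.
In 44 years that's 3.97 doublings: 2^3.97 ≈ 16.

roughly 16 times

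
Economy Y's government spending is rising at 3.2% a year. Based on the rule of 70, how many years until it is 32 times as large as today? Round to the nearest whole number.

roughly 109 years

Doubling time ≈ 70/3.2 = 21.88 years.
32× is 5 doublings, so 5 × 21.88 ≈ 109 years.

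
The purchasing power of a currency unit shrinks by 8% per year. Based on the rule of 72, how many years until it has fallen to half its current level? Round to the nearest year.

roughly 9 years

Falling at 8%, it halves about every 72/8 = 9.00 years.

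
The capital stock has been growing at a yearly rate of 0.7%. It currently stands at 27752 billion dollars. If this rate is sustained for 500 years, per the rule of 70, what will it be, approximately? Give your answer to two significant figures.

It doubles every 70/0.7 ≈ 100.00 years, so 500 years is 5.00 doublings.
2^5.00 ≈ 32.00; 27752 × 32.00 ≈ 890000 billion dollars.

roughly 890000 billion dollars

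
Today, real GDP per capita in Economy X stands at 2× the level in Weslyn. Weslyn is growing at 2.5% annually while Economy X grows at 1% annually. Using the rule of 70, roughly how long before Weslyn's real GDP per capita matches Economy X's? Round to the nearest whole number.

What matters is the difference: 1.5 pp.
Rule of 70 on the gap: the ratio halves every 70/1.5 ≈ 46.67 years.
A 2× gap closes after 1 halving: 1 × 46.67 ≈ 47 years.

roughly 47 years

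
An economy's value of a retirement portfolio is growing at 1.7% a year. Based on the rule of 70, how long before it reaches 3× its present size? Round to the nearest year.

approximately 65 years

Doubling time ≈ 70/1.7 = 41.18 years.
Reaching 3× takes log₂(3) ≈ 1.58 doublings.
1.58 × 41.18 ≈ 65 years.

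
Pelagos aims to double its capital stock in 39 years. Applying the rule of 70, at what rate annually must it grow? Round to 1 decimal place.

1.8%

70 / 39 ≈ 1.79, so about 1.8% annually.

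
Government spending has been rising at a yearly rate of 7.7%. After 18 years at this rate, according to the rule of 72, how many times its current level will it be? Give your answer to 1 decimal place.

≈ 3.8 times

Doubles every ≈ 9.35 years (72/7.7).
18 years is 1.93 doublings; 2^1.93 ≈ 3.8×.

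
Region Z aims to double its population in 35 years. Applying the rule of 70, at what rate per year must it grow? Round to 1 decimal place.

70 / 35 ≈ 2.00, so about 2.0% per year.

≈ 2.0%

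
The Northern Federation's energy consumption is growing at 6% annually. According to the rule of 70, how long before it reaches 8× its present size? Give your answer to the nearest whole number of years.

Doubling time ≈ 70/6 = 11.67 years.
8 = 2^3, so 3 doublings → 35 years.

35 years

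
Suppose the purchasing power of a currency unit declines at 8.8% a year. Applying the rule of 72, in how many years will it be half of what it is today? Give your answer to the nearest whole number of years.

Halving time ≈ 72 / 8.8 = 8.18 → 8 years.

8 years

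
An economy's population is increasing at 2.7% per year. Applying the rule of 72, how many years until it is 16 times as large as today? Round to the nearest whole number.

Doubling time ≈ 72/2.7 = 26.67 years.
Getting to 16× needs 4 doublings: 4 × 26.67 ≈ 107 years.

approximately 107 years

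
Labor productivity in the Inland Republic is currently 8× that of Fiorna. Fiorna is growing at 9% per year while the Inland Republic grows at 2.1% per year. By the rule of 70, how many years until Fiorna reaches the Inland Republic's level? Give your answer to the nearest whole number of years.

around 30 years

The growth-rate gap is 9% − 2.1% = 6.9 percentage points.
So the ratio between them halves every 70/6.9 ≈ 10.14 years.
An 8× gap closes after 3 halvings: 3 × 10.14 ≈ 30 years.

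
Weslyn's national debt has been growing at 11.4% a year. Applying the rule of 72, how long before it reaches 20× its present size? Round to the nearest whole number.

At 11.4% it doubles every 72/11.4 ≈ 6.32 years.
20× is log₂ 20 ≈ 4.32 doublings, so ≈ 4.32 × 6.32 = 27 years.

≈ 27 years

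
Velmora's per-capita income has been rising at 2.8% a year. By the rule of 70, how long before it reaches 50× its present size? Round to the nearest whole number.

At 2.8% it doubles every 70/2.8 ≈ 25.00 years.
Reaching 50× takes log₂(50) ≈ 5.64 doublings.
5.64 × 25.00 ≈ 141 years.

≈ 141 years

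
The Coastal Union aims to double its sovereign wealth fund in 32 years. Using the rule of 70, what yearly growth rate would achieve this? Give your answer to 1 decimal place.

70 / 32 ≈ 2.19, so about 2.2% per year.

about 2.2%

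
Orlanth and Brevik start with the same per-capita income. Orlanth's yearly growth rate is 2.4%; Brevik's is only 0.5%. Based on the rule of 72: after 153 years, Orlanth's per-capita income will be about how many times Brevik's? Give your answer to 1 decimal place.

Orlanth pulls ahead at 1.9 pp per year, so the ratio doubles every 72/1.9 ≈ 37.89 years.
In 153 years that's 4.04 doublings: 2^4.04 ≈ 16.4.

≈ 16.4 times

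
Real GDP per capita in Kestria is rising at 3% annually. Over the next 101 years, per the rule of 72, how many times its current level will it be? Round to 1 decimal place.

Doubling time ≈ 72/3 = 24.00 years.
101 years / 24.00 ≈ 4.21 doublings → factor 2^4.21 ≈ 18.5.

≈ 18.5 times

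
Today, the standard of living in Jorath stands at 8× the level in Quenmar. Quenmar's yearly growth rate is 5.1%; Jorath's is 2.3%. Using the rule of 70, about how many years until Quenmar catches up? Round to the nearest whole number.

roughly 75 years

What matters is the difference: 2.8 pp.
Rule of 70 on the gap: the ratio halves every 70/2.8 ≈ 25.00 years.
An 8× gap closes after 3 halvings: 3 × 25.00 ≈ 75 years.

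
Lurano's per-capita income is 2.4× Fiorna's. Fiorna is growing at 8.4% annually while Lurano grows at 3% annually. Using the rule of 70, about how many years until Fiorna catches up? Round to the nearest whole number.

approximately 16 years

The growth-rate gap is 8.4% − 3% = 5.4 percentage points.
So the ratio between them halves every 70/5.4 ≈ 12.96 years.
A 2.4× gap takes log₂(2.4) ≈ 1.26 halvings to close: 1.26 × 12.96 ≈ 16 years.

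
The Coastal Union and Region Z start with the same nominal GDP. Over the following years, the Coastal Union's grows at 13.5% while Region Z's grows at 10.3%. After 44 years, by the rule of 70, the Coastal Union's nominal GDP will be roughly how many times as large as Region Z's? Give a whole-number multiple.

the Coastal Union pulls ahead at 3.2 pp per year, so the ratio doubles every 70/3.2 ≈ 21.88 years.
In 44 years that's 2.01 doublings: 2^2.01 ≈ 4.

4 times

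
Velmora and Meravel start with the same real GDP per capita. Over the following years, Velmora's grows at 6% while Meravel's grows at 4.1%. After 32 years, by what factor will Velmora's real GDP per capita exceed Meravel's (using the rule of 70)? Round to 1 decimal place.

Only the 1.9-point difference matters.
70/1.9 ≈ 36.84 years per doubling of the ratio; 32 years gives 0.87 doublings, so ≈ 1.8×.

roughly 1.8 times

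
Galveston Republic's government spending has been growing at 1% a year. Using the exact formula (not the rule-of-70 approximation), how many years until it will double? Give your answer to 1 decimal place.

69.7 years

t = ln(2) / ln(1 + 0.01) = 0.6931 / 0.009950 ≈ 69.66.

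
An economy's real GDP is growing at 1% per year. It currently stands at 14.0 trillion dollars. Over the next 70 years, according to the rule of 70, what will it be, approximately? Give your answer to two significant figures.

Doubling time ≈ 70/1 = 70.00 years.
70 years is 70/70.00 ≈ 1.00 doublings, a factor of 2^1.00 ≈ 2.00.
14.0 × 2.00 ≈ 28 trillion dollars.

approximately 28 trillion dollars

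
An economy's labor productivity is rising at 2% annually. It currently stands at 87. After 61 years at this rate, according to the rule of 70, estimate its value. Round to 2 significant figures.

roughly 290

It doubles every 70/2 ≈ 35.00 years, so 61 years is 1.74 doublings.
2^1.74 ≈ 3.34; 87 × 3.34 ≈ 290.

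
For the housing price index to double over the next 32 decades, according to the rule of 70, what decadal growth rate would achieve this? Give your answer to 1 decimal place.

70 / 32 ≈ 2.19, so about 2.2% per decade.

approximately 2.2%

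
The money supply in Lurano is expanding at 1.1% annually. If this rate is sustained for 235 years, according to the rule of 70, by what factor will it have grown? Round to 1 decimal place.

around 12.9 times

Doubles every ≈ 63.64 years (70/1.1).
235 years is 3.69 doublings; 2^3.69 ≈ 12.9×.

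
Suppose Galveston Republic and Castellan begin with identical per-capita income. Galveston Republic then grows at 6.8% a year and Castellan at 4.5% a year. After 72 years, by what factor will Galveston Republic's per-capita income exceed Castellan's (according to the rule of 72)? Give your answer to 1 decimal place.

Rate gap = 6.8% − 4.5% = 2.3 points.
The ratio doubles every 72/2.3 ≈ 31.30 years.
72/31.30 ≈ 2.30 doublings → ratio ≈ 2^2.30 ≈ 4.9.

around 4.9 times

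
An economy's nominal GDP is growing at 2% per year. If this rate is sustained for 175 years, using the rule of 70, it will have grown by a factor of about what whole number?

around 32 times

At 2% one doubling takes ≈ 35.00 years; 175 years is 5 of them, so ×32.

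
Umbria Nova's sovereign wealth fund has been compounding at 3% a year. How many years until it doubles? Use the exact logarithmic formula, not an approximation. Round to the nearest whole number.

t = ln(2) / ln(1 + 0.03) = 0.6931 / 0.029559 ≈ 23.45.
≈ 23 years.

23 years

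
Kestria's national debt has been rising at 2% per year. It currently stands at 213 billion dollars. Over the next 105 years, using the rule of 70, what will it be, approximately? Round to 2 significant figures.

It doubles every 70/2 ≈ 35.00 years, so 105 years is 3.00 doublings.
2^3.00 ≈ 8.00; 213 × 8.00 ≈ 1700 billion dollars.

≈ 1700 billion dollars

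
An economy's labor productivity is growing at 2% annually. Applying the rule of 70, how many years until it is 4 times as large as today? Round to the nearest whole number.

≈ 70 years

One doubling takes 70/2 = 35.00 years.
4× is 2 doublings, so 2 × 35.00 ≈ 70 years.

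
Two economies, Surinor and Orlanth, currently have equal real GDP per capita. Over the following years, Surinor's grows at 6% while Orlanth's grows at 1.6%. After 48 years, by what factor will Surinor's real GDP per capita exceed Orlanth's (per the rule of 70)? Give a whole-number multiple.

roughly 8 times

Only the 4.4-point difference matters.
70/4.4 ≈ 15.91 years per doubling of the ratio; 48 years gives 3.02 doublings, so ≈ 8×.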